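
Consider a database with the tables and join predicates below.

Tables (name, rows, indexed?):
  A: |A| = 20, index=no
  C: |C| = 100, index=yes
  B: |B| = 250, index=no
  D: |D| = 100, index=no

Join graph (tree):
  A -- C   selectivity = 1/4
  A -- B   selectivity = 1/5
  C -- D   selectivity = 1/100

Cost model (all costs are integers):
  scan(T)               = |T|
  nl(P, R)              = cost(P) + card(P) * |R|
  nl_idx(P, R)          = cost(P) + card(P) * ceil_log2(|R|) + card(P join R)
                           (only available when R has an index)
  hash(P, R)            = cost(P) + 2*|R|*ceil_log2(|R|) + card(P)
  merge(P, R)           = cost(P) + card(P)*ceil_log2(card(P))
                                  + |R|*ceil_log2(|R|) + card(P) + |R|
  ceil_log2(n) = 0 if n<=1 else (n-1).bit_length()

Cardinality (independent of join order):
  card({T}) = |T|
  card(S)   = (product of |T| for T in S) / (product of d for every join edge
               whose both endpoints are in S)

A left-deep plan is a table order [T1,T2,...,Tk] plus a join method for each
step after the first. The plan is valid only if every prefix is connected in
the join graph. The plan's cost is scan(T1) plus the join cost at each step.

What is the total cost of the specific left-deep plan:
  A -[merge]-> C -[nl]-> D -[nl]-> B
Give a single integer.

175940

step 1: scan A: cost=20, card=20
step 2: join C via merge
    card(P join C) = 20*100/(4) = 500
    cost = 20 + 20*5 + 100*7 + 20 + 100 = 940
step 3: join D via nl
    card(P join D) = 500*100/(100) = 500
    cost = 940 + 500*100 = 50940
step 4: join B via nl
    card(P join B) = 500*250/(5) = 25000
    cost = 50940 + 500*250 = 175940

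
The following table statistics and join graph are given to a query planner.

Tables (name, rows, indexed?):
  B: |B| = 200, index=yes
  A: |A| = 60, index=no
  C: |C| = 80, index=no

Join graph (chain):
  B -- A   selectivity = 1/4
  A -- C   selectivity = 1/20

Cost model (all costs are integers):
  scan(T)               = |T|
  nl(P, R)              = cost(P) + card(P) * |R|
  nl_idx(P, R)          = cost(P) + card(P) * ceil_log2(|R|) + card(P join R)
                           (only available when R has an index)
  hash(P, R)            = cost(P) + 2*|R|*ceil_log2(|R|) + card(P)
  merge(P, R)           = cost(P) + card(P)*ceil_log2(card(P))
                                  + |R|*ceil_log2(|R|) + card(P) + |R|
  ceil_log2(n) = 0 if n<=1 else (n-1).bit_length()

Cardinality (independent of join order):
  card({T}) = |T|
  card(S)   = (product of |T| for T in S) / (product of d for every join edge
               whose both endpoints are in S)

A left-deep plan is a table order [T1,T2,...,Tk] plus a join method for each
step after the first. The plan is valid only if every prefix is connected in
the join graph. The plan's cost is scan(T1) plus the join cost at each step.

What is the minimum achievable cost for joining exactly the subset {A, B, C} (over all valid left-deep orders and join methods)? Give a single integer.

Selinger DP over subsets of {A,B,C}:
  {B}: scan cost=200, card=200
  {A}: scan cost=60, card=60
  {C}: scan cost=80, card=80
  {AB}: card=3000; try (A,hash)→1120, (B,merge)→2280, (A,merge)→2420, (B,hash)→3320, (B,nl_idx)→3540, (B,nl)→12060 …(+1); best=1120 via (A,hash)
  {AC}: card=240; try (A,hash)→880, (C,merge)→1120, (A,merge)→1140, (C,hash)→1240, (C,nl)→4860, (A,nl)→4880; best=880 via (A,hash)
  {ABC}: card=12000; try (B,hash)→4320, (B,merge)→4840, (C,hash)→5240, (B,nl_idx)→14800, (C,merge)→40760, (B,nl)→48880 …(+1); best=4320 via (B,hash)

4320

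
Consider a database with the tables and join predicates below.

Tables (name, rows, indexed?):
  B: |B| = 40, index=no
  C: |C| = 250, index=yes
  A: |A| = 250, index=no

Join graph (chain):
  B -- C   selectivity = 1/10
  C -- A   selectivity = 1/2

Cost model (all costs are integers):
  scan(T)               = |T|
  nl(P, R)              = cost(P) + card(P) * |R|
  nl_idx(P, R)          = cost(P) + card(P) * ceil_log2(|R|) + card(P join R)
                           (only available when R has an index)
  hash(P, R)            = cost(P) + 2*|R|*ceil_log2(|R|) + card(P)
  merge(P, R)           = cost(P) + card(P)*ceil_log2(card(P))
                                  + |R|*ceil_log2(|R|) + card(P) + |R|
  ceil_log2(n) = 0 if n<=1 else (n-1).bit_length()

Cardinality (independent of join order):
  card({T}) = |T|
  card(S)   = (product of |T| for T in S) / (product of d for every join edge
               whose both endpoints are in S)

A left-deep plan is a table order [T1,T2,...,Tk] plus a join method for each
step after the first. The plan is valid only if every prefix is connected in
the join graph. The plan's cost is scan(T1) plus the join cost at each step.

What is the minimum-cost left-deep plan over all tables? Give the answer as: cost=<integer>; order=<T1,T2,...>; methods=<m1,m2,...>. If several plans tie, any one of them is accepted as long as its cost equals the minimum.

Selinger DP (subsets sized 1..n):
  {B}: scan cost=40, card=40
  {C}: scan cost=250, card=250
  {A}: scan cost=250, card=250
  {BC}: card=1000; try (B,hash)→980, (C,nl_idx)→1360, (C,merge)→2570, (B,merge)→2780, (C,hash)→4080, (C,nl)→10040 …(+1); best=980 via (B,hash)
  {AC}: card=31250; try (C,hash)→4500, (A,hash)→4500, (C,merge)→4750, (A,merge)→4750, (C,nl_idx)→33500, (C,nl)→62750 …(+1); best=4500 via (C,hash)
  {ABC}: card=125000; try (A,hash)→5980, (A,merge)→14230, (B,hash)→36230, (A,nl)→250980, (B,merge)→504780, (B,nl)→1254500; best=5980 via (A,hash)

cost=5980; order=C,B,A; methods=hash,hash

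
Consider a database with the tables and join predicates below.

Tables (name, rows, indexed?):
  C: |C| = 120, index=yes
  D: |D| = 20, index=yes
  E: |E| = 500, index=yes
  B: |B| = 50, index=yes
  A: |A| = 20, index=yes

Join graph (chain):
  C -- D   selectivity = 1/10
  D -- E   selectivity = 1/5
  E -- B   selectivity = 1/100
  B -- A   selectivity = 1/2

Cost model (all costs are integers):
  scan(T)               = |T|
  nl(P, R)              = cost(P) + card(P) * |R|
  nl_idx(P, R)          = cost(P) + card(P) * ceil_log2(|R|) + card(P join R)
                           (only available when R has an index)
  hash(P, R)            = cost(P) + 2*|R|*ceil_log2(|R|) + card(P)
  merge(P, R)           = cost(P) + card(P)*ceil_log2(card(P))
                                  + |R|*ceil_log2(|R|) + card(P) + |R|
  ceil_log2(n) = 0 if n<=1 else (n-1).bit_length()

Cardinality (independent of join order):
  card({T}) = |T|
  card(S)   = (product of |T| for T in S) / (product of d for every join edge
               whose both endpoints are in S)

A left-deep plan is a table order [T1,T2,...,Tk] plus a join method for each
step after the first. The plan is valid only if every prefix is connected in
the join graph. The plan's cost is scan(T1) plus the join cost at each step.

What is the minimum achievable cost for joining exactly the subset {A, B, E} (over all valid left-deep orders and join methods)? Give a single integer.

Selinger DP over subsets of {A,B,E}:
  {E}: scan cost=500, card=500
  {B}: scan cost=50, card=50
  {A}: scan cost=20, card=20
  {BE}: card=250; try (E,nl_idx)→750, (B,hash)→1600, (B,nl_idx)→3750, (E,merge)→5400, (B,merge)→5850, (E,hash)→9100 …(+2); best=750 via (E,nl_idx)
  {AB}: card=500; try (A,hash)→300, (B,merge)→490, (A,merge)→520, (B,hash)→640, (B,nl_idx)→640, (A,nl_idx)→800 …(+2); best=300 via (A,hash)
  {ABE}: card=2500; try (A,hash)→1200, (A,merge)→3120, (A,nl_idx)→4500, (A,nl)→5750, (E,nl_idx)→7300, (E,hash)→9800 …(+2); best=1200 via (A,hash)

1200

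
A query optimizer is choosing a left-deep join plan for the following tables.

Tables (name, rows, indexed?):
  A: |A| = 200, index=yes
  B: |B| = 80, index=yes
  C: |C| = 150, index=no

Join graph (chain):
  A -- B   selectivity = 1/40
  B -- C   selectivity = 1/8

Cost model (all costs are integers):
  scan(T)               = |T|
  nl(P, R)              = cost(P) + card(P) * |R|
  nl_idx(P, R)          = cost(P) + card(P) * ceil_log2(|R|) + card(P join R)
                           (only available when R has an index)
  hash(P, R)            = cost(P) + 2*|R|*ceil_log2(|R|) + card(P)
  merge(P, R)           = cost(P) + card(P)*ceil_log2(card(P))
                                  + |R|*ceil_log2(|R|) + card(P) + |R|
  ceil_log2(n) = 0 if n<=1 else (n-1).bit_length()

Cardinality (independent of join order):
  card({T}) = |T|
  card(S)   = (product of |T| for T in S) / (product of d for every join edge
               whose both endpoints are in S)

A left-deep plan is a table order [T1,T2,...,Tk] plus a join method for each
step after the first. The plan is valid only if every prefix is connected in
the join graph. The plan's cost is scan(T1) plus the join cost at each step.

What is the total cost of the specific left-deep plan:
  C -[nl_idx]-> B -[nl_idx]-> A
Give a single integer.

step 1: scan C: cost=150, card=150
step 2: join B via nl_idx
    card(P join B) = 150*80/(8) = 1500
    cost = 150 + 150*7 + 1500 = 2700
step 3: join A via nl_idx
    card(P join A) = 1500*200/(40) = 7500
    cost = 2700 + 1500*8 + 7500 = 22200

22200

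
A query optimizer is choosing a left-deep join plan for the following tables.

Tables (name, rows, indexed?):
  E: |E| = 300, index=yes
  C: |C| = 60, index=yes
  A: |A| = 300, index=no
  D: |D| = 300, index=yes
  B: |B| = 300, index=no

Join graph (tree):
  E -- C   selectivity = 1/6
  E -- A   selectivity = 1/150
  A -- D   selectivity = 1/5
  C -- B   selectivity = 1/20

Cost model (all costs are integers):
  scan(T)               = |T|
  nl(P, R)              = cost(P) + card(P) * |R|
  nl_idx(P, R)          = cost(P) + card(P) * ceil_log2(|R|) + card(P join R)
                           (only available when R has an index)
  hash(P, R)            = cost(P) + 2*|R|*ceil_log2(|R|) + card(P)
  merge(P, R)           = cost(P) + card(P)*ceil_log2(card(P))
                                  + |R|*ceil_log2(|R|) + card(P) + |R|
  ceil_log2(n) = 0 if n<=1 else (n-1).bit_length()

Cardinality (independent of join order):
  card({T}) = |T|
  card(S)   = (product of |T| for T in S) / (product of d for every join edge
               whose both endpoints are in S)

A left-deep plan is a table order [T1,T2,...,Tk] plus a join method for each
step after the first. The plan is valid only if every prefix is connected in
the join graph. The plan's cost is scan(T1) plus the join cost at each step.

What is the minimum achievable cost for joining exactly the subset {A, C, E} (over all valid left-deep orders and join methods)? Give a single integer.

Selinger DP over subsets of {A,C,E}:
  {E}: scan cost=300, card=300
  {C}: scan cost=60, card=60
  {A}: scan cost=300, card=300
  {CE}: card=3000; try (C,hash)→1320, (E,merge)→3480, (E,nl_idx)→3600, (C,merge)→3720, (C,nl_idx)→5100, (E,hash)→5520 …(+2); best=1320 via (C,hash)
  {AE}: card=600; try (E,nl_idx)→3600, (E,hash)→6000, (A,hash)→6000, (E,merge)→6300, (A,merge)→6300, (E,nl)→90300 …(+1); best=3600 via (E,nl_idx)
  {ACE}: card=6000; try (C,hash)→4920, (A,hash)→9720, (C,merge)→10620, (C,nl_idx)→13200, (C,nl)→39600, (A,merge)→43320 …(+1); best=4920 via (C,hash)

4920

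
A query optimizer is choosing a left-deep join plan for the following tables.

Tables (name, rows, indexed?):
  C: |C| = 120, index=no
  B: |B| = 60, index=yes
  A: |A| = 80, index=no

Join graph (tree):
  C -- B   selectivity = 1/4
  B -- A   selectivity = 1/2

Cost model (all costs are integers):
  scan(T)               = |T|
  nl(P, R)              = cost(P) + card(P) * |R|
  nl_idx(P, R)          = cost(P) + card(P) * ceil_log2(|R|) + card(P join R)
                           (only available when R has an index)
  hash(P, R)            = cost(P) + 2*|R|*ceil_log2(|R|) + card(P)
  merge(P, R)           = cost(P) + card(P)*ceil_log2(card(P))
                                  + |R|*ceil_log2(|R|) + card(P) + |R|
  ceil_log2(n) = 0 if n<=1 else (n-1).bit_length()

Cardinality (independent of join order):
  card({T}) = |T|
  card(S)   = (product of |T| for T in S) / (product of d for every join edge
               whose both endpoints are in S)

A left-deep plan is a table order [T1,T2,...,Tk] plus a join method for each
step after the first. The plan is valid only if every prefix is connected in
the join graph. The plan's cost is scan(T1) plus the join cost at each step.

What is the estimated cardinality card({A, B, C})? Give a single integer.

Tables in S: A(80), B(60), C(120)
Edges inside S: C-B(d=4), B-A(d=2)
numerator = 80 * 60 * 120 = 576000
denominator = 4 * 2 = 8
card(S) = 576000 / 8 = 72000

72000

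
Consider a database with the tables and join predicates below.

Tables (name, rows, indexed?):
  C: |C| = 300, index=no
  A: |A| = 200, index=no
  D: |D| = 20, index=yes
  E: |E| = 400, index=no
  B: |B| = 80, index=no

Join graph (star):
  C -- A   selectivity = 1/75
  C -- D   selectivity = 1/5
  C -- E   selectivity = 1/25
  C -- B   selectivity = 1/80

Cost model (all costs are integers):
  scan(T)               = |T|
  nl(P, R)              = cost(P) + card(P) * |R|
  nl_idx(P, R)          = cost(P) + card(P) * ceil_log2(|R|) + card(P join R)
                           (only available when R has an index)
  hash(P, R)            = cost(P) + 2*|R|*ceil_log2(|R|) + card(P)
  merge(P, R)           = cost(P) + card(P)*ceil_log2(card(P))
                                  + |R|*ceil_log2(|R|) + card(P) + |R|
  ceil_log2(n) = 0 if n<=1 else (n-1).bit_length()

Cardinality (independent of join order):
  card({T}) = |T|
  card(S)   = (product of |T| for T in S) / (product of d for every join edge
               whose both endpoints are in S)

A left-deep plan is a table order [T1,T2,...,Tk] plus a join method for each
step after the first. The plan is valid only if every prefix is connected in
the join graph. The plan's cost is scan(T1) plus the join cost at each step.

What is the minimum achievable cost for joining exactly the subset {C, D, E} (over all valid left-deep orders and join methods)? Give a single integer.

Selinger DP over subsets of {C,D,E}:
  {C}: scan cost=300, card=300
  {D}: scan cost=20, card=20
  {E}: scan cost=400, card=400
  {CD}: card=1200; try (D,hash)→800, (D,nl_idx)→3000, (C,merge)→3140, (D,merge)→3420, (C,hash)→5440, (C,nl)→6020 …(+1); best=800 via (D,hash)
  {CE}: card=4800; try (C,hash)→6200, (E,merge)→7300, (C,merge)→7400, (E,hash)→7800, (E,nl)→120300, (C,nl)→120400; best=6200 via (C,hash)
  {CDE}: card=19200; try (E,hash)→9200, (D,hash)→11200, (E,merge)→19200, (D,nl_idx)→49400, (D,merge)→73520, (D,nl)→102200 …(+1); best=9200 via (E,hash)

9200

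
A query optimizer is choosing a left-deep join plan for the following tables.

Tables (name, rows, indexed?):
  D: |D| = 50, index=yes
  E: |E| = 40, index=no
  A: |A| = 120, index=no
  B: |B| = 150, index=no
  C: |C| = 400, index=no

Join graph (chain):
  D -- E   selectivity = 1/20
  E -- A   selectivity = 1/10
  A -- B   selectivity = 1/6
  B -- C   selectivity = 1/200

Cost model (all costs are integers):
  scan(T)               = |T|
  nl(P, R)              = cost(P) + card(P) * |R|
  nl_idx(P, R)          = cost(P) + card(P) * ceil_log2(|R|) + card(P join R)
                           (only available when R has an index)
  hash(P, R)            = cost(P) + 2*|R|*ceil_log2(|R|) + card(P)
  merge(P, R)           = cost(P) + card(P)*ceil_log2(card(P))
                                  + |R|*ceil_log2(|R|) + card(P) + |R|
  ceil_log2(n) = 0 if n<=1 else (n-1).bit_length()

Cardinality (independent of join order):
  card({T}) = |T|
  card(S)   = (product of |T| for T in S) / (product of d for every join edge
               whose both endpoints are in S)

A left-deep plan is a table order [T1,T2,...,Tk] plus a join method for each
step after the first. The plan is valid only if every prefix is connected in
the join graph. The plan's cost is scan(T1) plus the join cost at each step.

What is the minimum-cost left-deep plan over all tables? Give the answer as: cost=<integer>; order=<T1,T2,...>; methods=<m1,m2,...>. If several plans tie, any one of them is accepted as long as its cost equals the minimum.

Selinger DP (subsets sized 1..n):
  {D}: scan cost=50, card=50
  {E}: scan cost=40, card=40
  {A}: scan cost=120, card=120
  {B}: scan cost=150, card=150
  {C}: scan cost=400, card=400
  {DE}: card=100; try (D,nl_idx)→380, (E,hash)→580, (D,merge)→670, (E,merge)→680, (D,hash)→680, (D,nl)→2040 …(+1); best=380 via (D,nl_idx)
  {AE}: card=480; try (E,hash)→720, (A,merge)→1280, (E,merge)→1360, (A,hash)→1760, (A,nl)→4840, (E,nl)→4920; best=720 via (E,hash)
  {AB}: card=3000; try (A,hash)→1980, (B,merge)→2430, (A,merge)→2460, (B,hash)→2640, (B,nl)→18120, (A,nl)→18150; best=1980 via (A,hash)
  {BC}: card=300; try (B,hash)→3200, (C,merge)→5500, (B,merge)→5750, (C,hash)→7500, (C,nl)→60150, (B,nl)→60400; best=3200 via (B,hash)
  {ADE}: card=1200; try (D,hash)→1800, (A,merge)→2140, (A,hash)→2160, (D,nl_idx)→4800, (D,merge)→5870, (A,nl)→12380 …(+1); best=1800 via (D,hash)
  {ABE}: card=12000; try (B,hash)→3600, (E,hash)→5460, (B,merge)→6870, (E,merge)→41260, (B,nl)→72720, (E,nl)→121980; best=3600 via (B,hash)
  {ABC}: card=6000; try (A,hash)→5180, (A,merge)→7160, (C,hash)→12180, (A,nl)→39200, (C,merge)→44980, (C,nl)→1201980; best=5180 via (A,hash)
  {ABDE}: card=30000; try (B,hash)→5400, (D,hash)→16200, (B,merge)→17550, (D,nl_idx)→105600, (B,nl)→181800, (D,merge)→183950 …(+1); best=5400 via (B,hash)
  {ABCE}: card=24000; try (E,hash)→11660, (C,hash)→22800, (E,merge)→89460, (C,merge)→187600, (E,nl)→245180, (C,nl)→4803600; best=11660 via (E,hash)
  {ABCDE}: card=60000; try (D,hash)→36260, (C,hash)→42600, (D,nl_idx)→215660, (D,merge)→396010, (C,merge)→489400, (D,nl)→1211660 …(+1); best=36260 via (D,hash)

cost=36260; order=C,B,A,E,D; methods=hash,hash,hash,hash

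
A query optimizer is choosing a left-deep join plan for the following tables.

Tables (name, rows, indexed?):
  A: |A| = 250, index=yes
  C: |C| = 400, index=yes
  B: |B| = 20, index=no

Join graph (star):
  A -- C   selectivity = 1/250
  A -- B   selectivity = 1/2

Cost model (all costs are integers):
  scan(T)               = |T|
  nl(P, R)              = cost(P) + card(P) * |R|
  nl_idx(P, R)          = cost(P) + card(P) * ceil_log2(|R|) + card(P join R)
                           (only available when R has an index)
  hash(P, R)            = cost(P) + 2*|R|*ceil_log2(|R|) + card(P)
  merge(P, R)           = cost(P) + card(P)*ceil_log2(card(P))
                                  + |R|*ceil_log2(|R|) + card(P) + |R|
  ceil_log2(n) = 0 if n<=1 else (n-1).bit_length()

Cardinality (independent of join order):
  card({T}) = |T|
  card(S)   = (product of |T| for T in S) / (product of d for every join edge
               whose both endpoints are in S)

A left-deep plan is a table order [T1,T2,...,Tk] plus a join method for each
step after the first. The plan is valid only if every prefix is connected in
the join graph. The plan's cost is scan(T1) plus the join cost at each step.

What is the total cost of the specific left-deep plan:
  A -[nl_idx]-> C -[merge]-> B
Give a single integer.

step 1: scan A: cost=250, card=250
step 2: join C via nl_idx
    card(P join C) = 250*400/(250) = 400
    cost = 250 + 250*9 + 400 = 2900
step 3: join B via merge
    card(P join B) = 400*20/(2) = 4000
    cost = 2900 + 400*9 + 20*5 + 400 + 20 = 7020

7020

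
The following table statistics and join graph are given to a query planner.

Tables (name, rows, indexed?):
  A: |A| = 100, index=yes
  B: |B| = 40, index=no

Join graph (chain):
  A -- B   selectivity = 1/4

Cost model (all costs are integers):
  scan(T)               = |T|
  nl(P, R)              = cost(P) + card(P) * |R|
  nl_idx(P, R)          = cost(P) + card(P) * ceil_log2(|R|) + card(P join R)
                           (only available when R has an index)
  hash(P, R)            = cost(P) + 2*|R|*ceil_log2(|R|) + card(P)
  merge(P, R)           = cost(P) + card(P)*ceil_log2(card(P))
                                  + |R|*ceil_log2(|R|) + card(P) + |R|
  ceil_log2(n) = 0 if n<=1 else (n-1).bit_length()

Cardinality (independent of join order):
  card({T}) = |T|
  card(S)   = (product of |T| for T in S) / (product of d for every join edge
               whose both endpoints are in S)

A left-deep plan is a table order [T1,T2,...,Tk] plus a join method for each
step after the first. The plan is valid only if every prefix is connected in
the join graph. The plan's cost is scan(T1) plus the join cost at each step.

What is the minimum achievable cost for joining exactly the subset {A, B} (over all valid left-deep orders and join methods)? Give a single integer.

680

Selinger DP over subsets of {A,B}:
  {A}: scan cost=100, card=100
  {B}: scan cost=40, card=40
  {AB}: card=1000; try (B,hash)→680, (A,merge)→1120, (B,merge)→1180, (A,nl_idx)→1320, (A,hash)→1480, (A,nl)→4040 …(+1); best=680 via (B,hash)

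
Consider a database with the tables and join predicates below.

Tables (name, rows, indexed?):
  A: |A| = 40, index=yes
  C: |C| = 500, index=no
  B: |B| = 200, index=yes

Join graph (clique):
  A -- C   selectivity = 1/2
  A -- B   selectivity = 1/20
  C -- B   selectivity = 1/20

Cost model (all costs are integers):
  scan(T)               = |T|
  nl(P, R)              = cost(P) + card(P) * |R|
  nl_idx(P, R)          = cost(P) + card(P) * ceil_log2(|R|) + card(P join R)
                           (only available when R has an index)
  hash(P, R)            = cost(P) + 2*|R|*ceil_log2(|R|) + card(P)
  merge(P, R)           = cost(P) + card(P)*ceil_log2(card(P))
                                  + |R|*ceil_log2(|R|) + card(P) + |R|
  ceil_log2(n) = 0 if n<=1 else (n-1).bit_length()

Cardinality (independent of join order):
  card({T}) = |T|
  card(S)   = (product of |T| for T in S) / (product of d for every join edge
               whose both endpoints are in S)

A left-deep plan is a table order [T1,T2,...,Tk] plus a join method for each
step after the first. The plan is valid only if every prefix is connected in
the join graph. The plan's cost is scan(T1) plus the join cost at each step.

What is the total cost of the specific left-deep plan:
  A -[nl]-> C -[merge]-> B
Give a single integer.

171840

step 1: scan A: cost=40, card=40
step 2: join C via nl
    card(P join C) = 40*500/(2) = 10000
    cost = 40 + 40*500 = 20040
step 3: join B via merge
    card(P join B) = 10000*200/(20*20) = 5000
    cost = 20040 + 10000*14 + 200*8 + 10000 + 200 = 171840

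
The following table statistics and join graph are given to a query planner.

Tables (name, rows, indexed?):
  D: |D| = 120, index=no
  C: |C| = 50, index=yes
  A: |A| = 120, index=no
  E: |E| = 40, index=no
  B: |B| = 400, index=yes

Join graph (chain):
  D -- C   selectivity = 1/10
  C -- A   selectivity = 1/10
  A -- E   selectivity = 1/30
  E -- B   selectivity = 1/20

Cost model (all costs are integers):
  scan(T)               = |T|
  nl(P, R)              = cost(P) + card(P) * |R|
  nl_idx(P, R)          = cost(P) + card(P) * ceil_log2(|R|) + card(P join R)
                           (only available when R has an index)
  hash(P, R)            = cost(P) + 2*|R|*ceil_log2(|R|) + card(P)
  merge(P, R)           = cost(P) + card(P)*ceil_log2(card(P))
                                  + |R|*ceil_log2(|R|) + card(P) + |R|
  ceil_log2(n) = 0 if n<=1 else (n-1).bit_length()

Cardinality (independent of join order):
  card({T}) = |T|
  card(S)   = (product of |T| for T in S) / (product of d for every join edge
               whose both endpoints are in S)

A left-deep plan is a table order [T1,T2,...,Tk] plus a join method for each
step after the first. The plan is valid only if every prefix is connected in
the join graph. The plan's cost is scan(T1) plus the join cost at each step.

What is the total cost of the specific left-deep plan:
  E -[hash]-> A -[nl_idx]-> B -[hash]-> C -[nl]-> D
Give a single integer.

1930200

step 1: scan E: cost=40, card=40
step 2: join A via hash
    card(P join A) = 40*120/(30) = 160
    cost = 40 + 2*120*7 + 40 = 1760
step 3: join B via nl_idx
    card(P join B) = 160*400/(20) = 3200
    cost = 1760 + 160*9 + 3200 = 6400
step 4: join C via hash
    card(P join C) = 3200*50/(10) = 16000
    cost = 6400 + 2*50*6 + 3200 = 10200
step 5: join D via nl
    card(P join D) = 16000*120/(10) = 192000
    cost = 10200 + 16000*120 = 1930200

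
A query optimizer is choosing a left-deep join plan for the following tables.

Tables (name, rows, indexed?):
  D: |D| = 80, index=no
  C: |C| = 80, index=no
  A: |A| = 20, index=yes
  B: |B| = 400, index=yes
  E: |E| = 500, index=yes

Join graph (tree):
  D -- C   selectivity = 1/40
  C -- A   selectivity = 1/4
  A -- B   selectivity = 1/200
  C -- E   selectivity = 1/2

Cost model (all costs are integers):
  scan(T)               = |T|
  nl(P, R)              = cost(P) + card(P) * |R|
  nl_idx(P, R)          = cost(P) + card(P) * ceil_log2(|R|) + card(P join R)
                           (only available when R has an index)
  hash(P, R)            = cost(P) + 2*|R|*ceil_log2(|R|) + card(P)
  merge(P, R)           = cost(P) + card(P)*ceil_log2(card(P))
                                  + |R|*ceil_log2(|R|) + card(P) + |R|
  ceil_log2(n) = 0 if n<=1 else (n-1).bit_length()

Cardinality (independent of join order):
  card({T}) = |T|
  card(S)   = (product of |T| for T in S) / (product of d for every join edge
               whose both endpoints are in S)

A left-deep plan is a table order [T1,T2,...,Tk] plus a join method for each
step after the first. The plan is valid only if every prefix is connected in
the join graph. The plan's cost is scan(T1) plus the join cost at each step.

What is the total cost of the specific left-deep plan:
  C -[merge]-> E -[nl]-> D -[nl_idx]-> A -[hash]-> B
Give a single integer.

2212920

step 1: scan C: cost=80, card=80
step 2: join E via merge
    card(P join E) = 80*500/(2) = 20000
    cost = 80 + 80*7 + 500*9 + 80 + 500 = 5720
step 3: join D via nl
    card(P join D) = 20000*80/(40) = 40000
    cost = 5720 + 20000*80 = 1605720
step 4: join A via nl_idx
    card(P join A) = 40000*20/(4) = 200000
    cost = 1605720 + 40000*5 + 200000 = 2005720
step 5: join B via hash
    card(P join B) = 200000*400/(200) = 400000
    cost = 2005720 + 2*400*9 + 200000 = 2212920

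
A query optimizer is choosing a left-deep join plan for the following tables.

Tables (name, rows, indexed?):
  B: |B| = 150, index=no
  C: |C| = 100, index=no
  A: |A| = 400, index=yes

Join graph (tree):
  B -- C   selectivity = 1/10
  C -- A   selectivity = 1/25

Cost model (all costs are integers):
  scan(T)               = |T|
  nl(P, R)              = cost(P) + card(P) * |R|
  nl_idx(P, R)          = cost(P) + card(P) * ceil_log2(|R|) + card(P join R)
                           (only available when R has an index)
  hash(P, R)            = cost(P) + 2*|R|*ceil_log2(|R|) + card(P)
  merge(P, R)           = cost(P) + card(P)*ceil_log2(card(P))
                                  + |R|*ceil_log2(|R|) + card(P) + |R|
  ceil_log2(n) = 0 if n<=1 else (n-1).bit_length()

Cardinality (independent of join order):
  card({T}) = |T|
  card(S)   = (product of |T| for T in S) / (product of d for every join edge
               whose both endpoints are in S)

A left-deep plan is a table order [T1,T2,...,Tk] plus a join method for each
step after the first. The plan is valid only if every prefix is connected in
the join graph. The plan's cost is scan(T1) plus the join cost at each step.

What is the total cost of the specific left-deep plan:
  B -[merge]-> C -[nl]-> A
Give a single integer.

step 1: scan B: cost=150, card=150
step 2: join C via merge
    card(P join C) = 150*100/(10) = 1500
    cost = 150 + 150*8 + 100*7 + 150 + 100 = 2300
step 3: join A via nl
    card(P join A) = 1500*400/(25) = 24000
    cost = 2300 + 1500*400 = 602300

602300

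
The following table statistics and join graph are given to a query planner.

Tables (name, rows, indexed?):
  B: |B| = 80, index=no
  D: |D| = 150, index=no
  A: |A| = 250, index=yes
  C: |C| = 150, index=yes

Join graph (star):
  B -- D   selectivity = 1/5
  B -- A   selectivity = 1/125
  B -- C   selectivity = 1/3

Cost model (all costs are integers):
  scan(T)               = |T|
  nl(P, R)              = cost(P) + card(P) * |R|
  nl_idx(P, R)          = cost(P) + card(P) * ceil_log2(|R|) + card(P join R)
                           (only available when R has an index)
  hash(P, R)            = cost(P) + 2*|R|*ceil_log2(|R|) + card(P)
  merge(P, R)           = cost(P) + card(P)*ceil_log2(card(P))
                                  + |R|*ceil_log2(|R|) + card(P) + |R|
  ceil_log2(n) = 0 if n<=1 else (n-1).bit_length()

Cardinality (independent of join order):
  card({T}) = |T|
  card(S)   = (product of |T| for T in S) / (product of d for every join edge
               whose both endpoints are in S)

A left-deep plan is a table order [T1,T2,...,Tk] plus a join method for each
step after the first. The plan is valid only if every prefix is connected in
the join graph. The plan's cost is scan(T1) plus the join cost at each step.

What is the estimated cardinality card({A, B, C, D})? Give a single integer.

Tables in S: A(250), B(80), C(150), D(150)
Edges inside S: B-D(d=5), B-A(d=125), B-C(d=3)
numerator = 250 * 80 * 150 * 150 = 450000000
denominator = 5 * 125 * 3 = 1875
card(S) = 450000000 / 1875 = 240000

240000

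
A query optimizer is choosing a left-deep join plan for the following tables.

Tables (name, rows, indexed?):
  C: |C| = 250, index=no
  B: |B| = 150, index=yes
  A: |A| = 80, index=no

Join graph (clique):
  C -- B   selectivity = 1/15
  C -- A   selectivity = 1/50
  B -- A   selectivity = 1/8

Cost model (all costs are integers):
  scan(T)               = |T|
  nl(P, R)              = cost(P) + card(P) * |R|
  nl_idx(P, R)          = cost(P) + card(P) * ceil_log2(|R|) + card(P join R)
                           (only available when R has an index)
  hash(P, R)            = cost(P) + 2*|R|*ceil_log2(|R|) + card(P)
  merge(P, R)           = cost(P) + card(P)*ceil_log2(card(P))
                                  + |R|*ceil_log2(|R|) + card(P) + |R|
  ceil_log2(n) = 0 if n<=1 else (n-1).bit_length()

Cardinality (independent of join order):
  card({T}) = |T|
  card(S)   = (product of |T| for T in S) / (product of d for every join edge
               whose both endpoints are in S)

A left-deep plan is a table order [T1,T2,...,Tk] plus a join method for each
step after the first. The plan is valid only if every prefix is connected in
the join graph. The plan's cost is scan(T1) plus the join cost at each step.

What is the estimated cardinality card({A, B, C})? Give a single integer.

500

Tables in S: A(80), B(150), C(250)
Edges inside S: C-B(d=15), C-A(d=50), B-A(d=8)
numerator = 80 * 150 * 250 = 3000000
denominator = 15 * 50 * 8 = 6000
card(S) = 3000000 / 6000 = 500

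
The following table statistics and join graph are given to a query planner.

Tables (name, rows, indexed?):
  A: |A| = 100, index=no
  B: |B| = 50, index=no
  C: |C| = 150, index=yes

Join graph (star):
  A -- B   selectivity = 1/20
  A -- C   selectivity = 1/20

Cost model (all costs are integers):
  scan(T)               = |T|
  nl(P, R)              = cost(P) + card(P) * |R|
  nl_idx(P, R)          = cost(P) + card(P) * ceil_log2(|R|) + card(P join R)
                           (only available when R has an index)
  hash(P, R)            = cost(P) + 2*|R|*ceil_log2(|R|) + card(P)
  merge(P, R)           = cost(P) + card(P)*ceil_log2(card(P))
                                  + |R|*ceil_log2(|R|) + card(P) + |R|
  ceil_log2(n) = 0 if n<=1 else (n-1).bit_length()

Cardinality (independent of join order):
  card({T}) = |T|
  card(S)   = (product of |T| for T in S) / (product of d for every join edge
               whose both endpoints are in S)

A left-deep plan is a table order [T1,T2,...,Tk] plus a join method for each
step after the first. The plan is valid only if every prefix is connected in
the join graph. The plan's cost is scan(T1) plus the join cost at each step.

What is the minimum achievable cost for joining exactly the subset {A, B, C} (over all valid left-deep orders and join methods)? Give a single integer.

3000

Selinger DP over subsets of {A,B,C}:
  {A}: scan cost=100, card=100
  {B}: scan cost=50, card=50
  {C}: scan cost=150, card=150
  {AB}: card=250; try (B,hash)→800, (A,merge)→1200, (B,merge)→1250, (A,hash)→1500, (A,nl)→5050, (B,nl)→5100; best=800 via (B,hash)
  {AC}: card=750; try (C,nl_idx)→1650, (A,hash)→1700, (C,merge)→2250, (A,merge)→2300, (C,hash)→2600, (C,nl)→15100 …(+1); best=1650 via (C,nl_idx)
  {ABC}: card=1875; try (B,hash)→3000, (C,hash)→3450, (C,merge)→4400, (C,nl_idx)→4675, (B,merge)→10250, (C,nl)→38300 …(+1); best=3000 via (B,hash)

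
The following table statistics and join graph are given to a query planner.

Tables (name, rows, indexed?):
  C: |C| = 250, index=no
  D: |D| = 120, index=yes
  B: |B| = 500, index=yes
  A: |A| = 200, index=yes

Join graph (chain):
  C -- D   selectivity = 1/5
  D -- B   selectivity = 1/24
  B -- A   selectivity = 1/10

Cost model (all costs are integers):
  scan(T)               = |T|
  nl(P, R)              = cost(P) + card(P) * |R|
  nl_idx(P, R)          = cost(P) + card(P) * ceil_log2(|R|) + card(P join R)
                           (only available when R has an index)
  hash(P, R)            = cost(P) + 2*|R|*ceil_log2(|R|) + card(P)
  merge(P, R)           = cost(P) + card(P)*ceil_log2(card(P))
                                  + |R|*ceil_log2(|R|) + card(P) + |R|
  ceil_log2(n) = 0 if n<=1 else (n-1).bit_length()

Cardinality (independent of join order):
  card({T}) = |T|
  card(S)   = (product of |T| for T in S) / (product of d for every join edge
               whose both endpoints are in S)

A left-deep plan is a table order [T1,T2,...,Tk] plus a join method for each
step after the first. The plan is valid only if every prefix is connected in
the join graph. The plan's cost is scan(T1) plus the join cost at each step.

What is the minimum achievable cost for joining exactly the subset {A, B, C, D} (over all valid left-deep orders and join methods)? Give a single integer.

62380

Selinger DP over subsets of {A,B,C,D}:
  {C}: scan cost=250, card=250
  {D}: scan cost=120, card=120
  {B}: scan cost=500, card=500
  {A}: scan cost=200, card=200
  {CD}: card=6000; try (D,hash)→2180, (C,merge)→3330, (D,merge)→3460, (C,hash)→4240, (D,nl_idx)→8000, (C,nl)→30120 …(+1); best=2180 via (D,hash)
  {BD}: card=2500; try (D,hash)→2680, (B,nl_idx)→3700, (B,merge)→6080, (D,merge)→6460, (D,nl_idx)→6500, (B,hash)→9240 …(+2); best=2680 via (D,hash)
  {AB}: card=10000; try (A,hash)→4200, (B,merge)→7000, (A,merge)→7300, (B,hash)→9400, (B,nl_idx)→12000, (A,nl_idx)→14500 …(+2); best=4200 via (A,hash)
  {BCD}: card=125000; try (C,hash)→9180, (B,hash)→17180, (C,merge)→37430, (B,merge)→91180, (B,nl_idx)→181180, (C,nl)→627680 …(+1); best=9180 via (C,hash)
  {ABD}: card=50000; try (A,hash)→8380, (D,hash)→15880, (A,merge)→36980, (A,nl_idx)→72680, (D,nl_idx)→124200, (D,merge)→155160 …(+2); best=8380 via (A,hash)
  {ABCD}: card=2500000; try (C,hash)→62380, (A,hash)→137380, (C,merge)→860630, (A,merge)→2260980, (A,nl_idx)→3509180, (C,nl)→12508380 …(+1); best=62380 via (C,hash)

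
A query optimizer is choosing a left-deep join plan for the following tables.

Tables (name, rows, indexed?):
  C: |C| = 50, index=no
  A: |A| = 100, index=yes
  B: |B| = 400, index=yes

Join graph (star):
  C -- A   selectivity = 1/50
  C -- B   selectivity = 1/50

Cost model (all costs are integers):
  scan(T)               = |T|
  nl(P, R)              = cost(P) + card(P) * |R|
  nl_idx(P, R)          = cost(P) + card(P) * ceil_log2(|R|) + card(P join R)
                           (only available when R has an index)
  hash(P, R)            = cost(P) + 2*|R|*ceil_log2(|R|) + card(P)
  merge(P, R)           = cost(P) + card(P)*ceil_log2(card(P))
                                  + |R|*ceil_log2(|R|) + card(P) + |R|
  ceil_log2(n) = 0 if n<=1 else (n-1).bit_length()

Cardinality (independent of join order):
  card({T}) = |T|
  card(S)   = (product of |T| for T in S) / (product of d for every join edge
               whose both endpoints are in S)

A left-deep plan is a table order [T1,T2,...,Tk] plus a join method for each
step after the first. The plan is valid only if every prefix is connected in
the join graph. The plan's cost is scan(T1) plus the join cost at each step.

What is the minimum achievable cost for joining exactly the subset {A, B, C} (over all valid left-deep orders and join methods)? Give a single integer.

2200

Selinger DP over subsets of {A,B,C}:
  {C}: scan cost=50, card=50
  {A}: scan cost=100, card=100
  {B}: scan cost=400, card=400
  {AC}: card=100; try (A,nl_idx)→500, (C,hash)→800, (A,merge)→1200, (C,merge)→1250, (A,hash)→1500, (A,nl)→5050 …(+1); best=500 via (A,nl_idx)
  {BC}: card=400; try (B,nl_idx)→900, (C,hash)→1400, (B,merge)→4400, (C,merge)→4750, (B,hash)→7300, (B,nl)→20050 …(+1); best=900 via (B,nl_idx)
  {ABC}: card=800; try (B,nl_idx)→2200, (A,hash)→2700, (A,nl_idx)→4500, (B,merge)→5300, (A,merge)→5700, (B,hash)→7800 …(+2); best=2200 via (B,nl_idx)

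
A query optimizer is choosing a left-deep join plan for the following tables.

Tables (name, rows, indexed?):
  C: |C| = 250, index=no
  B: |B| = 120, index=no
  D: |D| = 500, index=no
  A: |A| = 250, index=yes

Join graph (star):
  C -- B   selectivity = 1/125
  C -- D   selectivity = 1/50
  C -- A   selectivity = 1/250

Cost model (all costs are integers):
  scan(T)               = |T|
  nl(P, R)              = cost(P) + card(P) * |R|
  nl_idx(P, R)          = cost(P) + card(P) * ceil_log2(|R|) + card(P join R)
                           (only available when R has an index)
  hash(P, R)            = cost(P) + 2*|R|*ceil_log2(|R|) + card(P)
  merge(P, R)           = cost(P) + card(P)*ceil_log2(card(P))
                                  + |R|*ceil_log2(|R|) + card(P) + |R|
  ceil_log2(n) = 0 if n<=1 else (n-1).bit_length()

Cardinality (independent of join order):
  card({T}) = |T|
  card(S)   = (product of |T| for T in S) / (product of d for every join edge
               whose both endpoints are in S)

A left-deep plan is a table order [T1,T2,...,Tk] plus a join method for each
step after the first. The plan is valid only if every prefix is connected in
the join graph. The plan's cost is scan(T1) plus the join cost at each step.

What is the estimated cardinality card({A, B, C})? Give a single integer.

Tables in S: A(250), B(120), C(250)
Edges inside S: C-B(d=125), C-A(d=250)
numerator = 250 * 120 * 250 = 7500000
denominator = 125 * 250 = 31250
card(S) = 7500000 / 31250 = 240

240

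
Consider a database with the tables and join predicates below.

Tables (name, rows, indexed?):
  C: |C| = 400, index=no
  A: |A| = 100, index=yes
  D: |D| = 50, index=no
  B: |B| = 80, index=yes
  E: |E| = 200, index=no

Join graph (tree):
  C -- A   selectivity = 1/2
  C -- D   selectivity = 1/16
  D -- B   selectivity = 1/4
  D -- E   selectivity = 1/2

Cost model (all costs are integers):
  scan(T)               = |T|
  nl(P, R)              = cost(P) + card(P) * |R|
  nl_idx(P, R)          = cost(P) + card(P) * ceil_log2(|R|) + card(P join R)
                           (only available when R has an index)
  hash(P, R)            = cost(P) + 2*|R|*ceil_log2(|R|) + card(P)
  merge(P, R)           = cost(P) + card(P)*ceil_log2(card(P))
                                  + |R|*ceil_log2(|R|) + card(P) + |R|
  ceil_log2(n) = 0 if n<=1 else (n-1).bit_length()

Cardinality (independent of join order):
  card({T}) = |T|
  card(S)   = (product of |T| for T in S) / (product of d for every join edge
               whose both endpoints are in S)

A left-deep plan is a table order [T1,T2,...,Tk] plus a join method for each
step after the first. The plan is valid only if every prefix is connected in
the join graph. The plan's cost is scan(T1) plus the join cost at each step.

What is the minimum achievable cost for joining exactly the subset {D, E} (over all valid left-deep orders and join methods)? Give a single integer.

1000

Selinger DP over subsets of {D,E}:
  {D}: scan cost=50, card=50
  {E}: scan cost=200, card=200
  {DE}: card=5000; try (D,hash)→1000, (E,merge)→2200, (D,merge)→2350, (E,hash)→3300, (E,nl)→10050, (D,nl)→10200; best=1000 via (D,hash)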